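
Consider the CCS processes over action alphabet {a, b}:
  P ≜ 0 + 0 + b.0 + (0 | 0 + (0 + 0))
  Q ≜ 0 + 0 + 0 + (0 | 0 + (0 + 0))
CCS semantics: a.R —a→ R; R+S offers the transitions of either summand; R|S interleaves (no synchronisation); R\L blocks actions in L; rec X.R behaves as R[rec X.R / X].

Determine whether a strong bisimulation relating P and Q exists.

LTS(P): 2 reachable states
  m0 = 0 + 0 + b.0 + (0 | 0 + (0 + 0)) → -b-> m1
  m1 = 0 → ·
LTS(Q): 1 reachable states
  n0 = 0 + 0 + 0 + (0 | 0 + (0 + 0)) → ·
Coarsest stable partition (strong bisimilarity classes):
  B0 = {m0}
  B1 = {m1, n0}
m0 ∈ B0, n0 ∈ B1 → different blocks

not bisimilar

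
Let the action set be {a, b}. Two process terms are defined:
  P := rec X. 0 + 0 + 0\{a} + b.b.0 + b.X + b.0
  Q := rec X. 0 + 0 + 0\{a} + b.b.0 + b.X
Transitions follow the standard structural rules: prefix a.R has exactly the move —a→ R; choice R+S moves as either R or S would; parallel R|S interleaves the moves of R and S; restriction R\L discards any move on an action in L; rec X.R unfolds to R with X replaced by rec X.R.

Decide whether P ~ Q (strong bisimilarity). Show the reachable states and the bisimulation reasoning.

LTS(P): 3 reachable states
  s0 = rec X. 0 + 0 + 0\{a} + b.b.0 + b.X + b.0 has moves =b=> s0, =b=> s1, =b=> s2
  s1 = 0 has moves stopped
  s2 = b.0 has moves =b=> s1
LTS(Q): 3 reachable states
  t0 = rec X. 0 + 0 + 0\{a} + b.b.0 + b.X has moves =b=> t0, =b=> t1
  t1 = b.0 has moves =b=> t2
  t2 = 0 has moves stopped
Coarsest stable partition (strong bisimilarity classes):
  B0 = {s0}
  B1 = {s2, t1}
  B2 = {s1, t2}
  B3 = {t0}
s0 ∈ B0, t0 ∈ B3 → different blocks

P ≁ Q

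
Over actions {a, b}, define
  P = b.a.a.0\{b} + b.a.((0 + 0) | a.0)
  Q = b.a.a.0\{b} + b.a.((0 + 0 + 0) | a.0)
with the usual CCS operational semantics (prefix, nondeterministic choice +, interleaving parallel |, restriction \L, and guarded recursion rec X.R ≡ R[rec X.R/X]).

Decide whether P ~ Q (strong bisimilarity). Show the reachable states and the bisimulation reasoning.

YES

Reachable graph of P (7 states):
  p0 = b.a.a.0\{b} + b.a.((0 + 0) | a.0) has moves --b--▸ p1, --b--▸ p2
  p1 = a.((0 + 0) | a.0) has moves --a--▸ p3
  p2 = a.a.0\{b} has moves --a--▸ p4
  p3 = (0 + 0) | a.0 has moves --a--▸ p5
  p4 = a.0\{b} has moves --a--▸ p6
  p5 = (0 + 0) | 0 has moves deadlocked
  p6 = 0\{b} has moves deadlocked
Reachable graph of Q (7 states):
  q0 = b.a.a.0\{b} + b.a.((0 + 0 + 0) | a.0) has moves --b--▸ q1, --b--▸ q2
  q1 = a.((0 + 0 + 0) | a.0) has moves --a--▸ q3
  q2 = a.a.0\{b} has moves --a--▸ q4
  q3 = (0 + 0 + 0) | a.0 has moves --a--▸ q5
  q4 = a.0\{b} has moves --a--▸ q6
  q5 = (0 + 0 + 0) | 0 has moves deadlocked
  q6 = 0\{b} has moves deadlocked
Coarsest stable partition (strong bisimilarity classes):
  B0 = {p0, q0}
  B1 = {p1, p2, q1, q2}
  B2 = {p3, p4, q3, q4}
  B3 = {p5, p6, q5, q6}
p0 ∈ B0, q0 ∈ B0 → same block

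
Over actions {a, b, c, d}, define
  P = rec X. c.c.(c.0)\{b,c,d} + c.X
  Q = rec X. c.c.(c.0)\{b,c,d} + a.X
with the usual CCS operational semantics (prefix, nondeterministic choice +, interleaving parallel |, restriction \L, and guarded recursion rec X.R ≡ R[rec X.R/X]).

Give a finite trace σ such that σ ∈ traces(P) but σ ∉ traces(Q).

ccc

LTS(P): 3 reachable states
  p0 = rec X. c.c.(c.0)\{b,c,d} + c.X | —c→ p0, —c→ p1
  p1 = c.(c.0)\{b,c,d} | —c→ p2
  p2 = (c.0)\{b,c,d} | deadlocked
LTS(Q): 3 reachable states
  q0 = rec X. c.c.(c.0)\{b,c,d} + a.X | —a→ q0, —c→ q1
  q1 = c.(c.0)\{b,c,d} | —c→ q2
  q2 = (c.0)\{b,c,d} | deadlocked
Executing ccc from P (initial set {p0}):
  after c @ step 1: {p0, p1}
  after c @ step 2: {p0, p1, p2}
  after c @ step 3: {p0, p1, p2}
  ✓ P
Executing ccc from Q (initial set {q0}):
  after c @ step 1: {q1}
  after c @ step 2: {q2}
  after c @ step 3: ∅  — Q cannot continue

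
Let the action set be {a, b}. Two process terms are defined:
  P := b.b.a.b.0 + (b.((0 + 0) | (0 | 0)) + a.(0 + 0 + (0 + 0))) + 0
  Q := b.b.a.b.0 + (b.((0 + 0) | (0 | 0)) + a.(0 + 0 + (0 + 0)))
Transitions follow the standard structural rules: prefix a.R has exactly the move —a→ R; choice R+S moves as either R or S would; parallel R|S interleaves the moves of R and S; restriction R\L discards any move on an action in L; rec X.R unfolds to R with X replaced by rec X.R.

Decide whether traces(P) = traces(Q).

YES

P's transition system — 7 states:
  s0 = b.b.a.b.0 + (b.((0 + 0) | (0 | 0)) + a.(0 + 0 + (0 + 0))) + 0 ⊢ ··a··> s1, ··b··> s2, ··b··> s3
  s1 = 0 + 0 + (0 + 0) ⊢ ∅
  s2 = (0 + 0) | (0 | 0) ⊢ ∅
  s3 = b.a.b.0 ⊢ ··b··> s4
  s4 = a.b.0 ⊢ ··a··> s5
  s5 = b.0 ⊢ ··b··> s6
  s6 = 0 ⊢ ∅
Q's transition system — 7 states:
  t0 = b.b.a.b.0 + (b.((0 + 0) | (0 | 0)) + a.(0 + 0 + (0 + 0))) ⊢ ··a··> t1, ··b··> t2, ··b··> t3
  t1 = 0 + 0 + (0 + 0) ⊢ ∅
  t2 = (0 + 0) | (0 | 0) ⊢ ∅
  t3 = b.a.b.0 ⊢ ··b··> t4
  t4 = a.b.0 ⊢ ··a··> t5
  t5 = b.0 ⊢ ··b··> t6
  t6 = 0 ⊢ ∅
Partition-refinement fixed point:
  B0 = {s0, t0}
  B1 = {s1, s2, s6, t1, t2, t6}
  B2 = {s3, t3}
  B3 = {s4, t4}
  B4 = {s5, t5}
s0 ∈ B0, t0 ∈ B0 → same block
Bisimilar ⇒ trace-equivalent.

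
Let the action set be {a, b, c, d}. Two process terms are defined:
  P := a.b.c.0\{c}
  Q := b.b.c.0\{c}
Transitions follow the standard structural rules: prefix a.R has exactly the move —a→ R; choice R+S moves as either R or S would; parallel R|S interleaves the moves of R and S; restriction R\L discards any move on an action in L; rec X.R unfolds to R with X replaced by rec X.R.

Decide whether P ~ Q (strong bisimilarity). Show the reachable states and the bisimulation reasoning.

P ≁ Q

LTS(P): 4 reachable states
  u0 = a.b.c.0\{c} has moves =a=> u1
  u1 = b.c.0\{c} has moves =b=> u2
  u2 = c.0\{c} has moves =c=> u3
  u3 = 0\{c} has moves ·
LTS(Q): 4 reachable states
  v0 = b.b.c.0\{c} has moves =b=> v1
  v1 = b.c.0\{c} has moves =b=> v2
  v2 = c.0\{c} has moves =c=> v3
  v3 = 0\{c} has moves ·
Partition-refinement fixed point:
  B0 = {u0}
  B1 = {u1, v1}
  B2 = {u2, v2}
  B3 = {u3, v3}
  B4 = {v0}
u0 ∈ B0, v0 ∈ B4 → different blocks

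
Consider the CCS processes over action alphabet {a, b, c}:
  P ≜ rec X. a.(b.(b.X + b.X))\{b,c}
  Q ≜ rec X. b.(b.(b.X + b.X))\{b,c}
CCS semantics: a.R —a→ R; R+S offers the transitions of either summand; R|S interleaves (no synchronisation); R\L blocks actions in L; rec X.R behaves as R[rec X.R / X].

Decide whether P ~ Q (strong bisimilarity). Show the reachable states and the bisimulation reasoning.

Reachable graph of P (2 states):
  u0 = rec X. a.(b.(b.X + b.X))\{b,c} ⊢ ··a··> u1
  u1 = (b.(b.(rec X. a.(b.(b.X + b.X))\{b,c}) + b.(rec X. a.(b.(b.X + b.X))\{b,c})))\{b,c} ⊢ deadlocked
Reachable graph of Q (2 states):
  v0 = rec X. b.(b.(b.X + b.X))\{b,c} ⊢ ··b··> v1
  v1 = (b.(b.(rec X. b.(b.(b.X + b.X))\{b,c}) + b.(rec X. b.(b.(b.X + b.X))\{b,c})))\{b,c} ⊢ deadlocked
Partition-refinement fixed point:
  B0 = {u0}
  B1 = {u1, v1}
  B2 = {v0}
u0 ∈ B0, v0 ∈ B2 → different blocks

P ≁ Q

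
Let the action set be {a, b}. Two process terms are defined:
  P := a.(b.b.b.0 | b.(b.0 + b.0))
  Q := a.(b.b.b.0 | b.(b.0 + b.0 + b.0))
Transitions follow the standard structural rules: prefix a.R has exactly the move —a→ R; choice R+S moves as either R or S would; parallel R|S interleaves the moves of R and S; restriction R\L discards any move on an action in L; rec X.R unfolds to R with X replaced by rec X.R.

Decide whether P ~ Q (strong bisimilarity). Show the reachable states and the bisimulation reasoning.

YES

P's transition system — 13 states:
  p0 = a.(b.b.b.0 | b.(b.0 + b.0)) → ··a··> p1
  p1 = b.b.b.0 | b.(b.0 + b.0) → ··b··> p2, ··b··> p3
  p2 = b.b.0 | b.(b.0 + b.0) → ··b··> p4, ··b··> p5
  p3 = b.b.b.0 | (b.0 + b.0) → ··b··> p5, ··b··> p6
  p4 = b.0 | b.(b.0 + b.0) → ··b··> p7, ··b··> p8
  p5 = b.b.0 | (b.0 + b.0) → ··b··> p8, ··b··> p9
  p6 = b.b.b.0 | 0 → ··b··> p9
  p7 = 0 | b.(b.0 + b.0) → ··b··> p10
  p8 = b.0 | (b.0 + b.0) → ··b··> p10, ··b··> p11
  p9 = b.b.0 | 0 → ··b··> p11
  p10 = 0 | (b.0 + b.0) → ··b··> p12
  p11 = b.0 | 0 → ··b··> p12
  p12 = 0 | 0 → ·
Q's transition system — 13 states:
  q0 = a.(b.b.b.0 | b.(b.0 + b.0 + b.0)) → ··a··> q1
  q1 = b.b.b.0 | b.(b.0 + b.0 + b.0) → ··b··> q2, ··b··> q3
  q2 = b.b.0 | b.(b.0 + b.0 + b.0) → ··b··> q4, ··b··> q5
  q3 = b.b.b.0 | (b.0 + b.0 + b.0) → ··b··> q5, ··b··> q6
  q4 = b.0 | b.(b.0 + b.0 + b.0) → ··b··> q7, ··b··> q8
  q5 = b.b.0 | (b.0 + b.0 + b.0) → ··b··> q8, ··b··> q9
  q6 = b.b.b.0 | 0 → ··b··> q9
  q7 = 0 | b.(b.0 + b.0 + b.0) → ··b··> q10
  q8 = b.0 | (b.0 + b.0 + b.0) → ··b··> q10, ··b··> q11
  q9 = b.b.0 | 0 → ··b··> q11
  q10 = 0 | (b.0 + b.0 + b.0) → ··b··> q12
  q11 = b.0 | 0 → ··b··> q12
  q12 = 0 | 0 → ·
Coarsest stable partition (strong bisimilarity classes):
  B0 = {p0, q0}
  B1 = {p1, q1}
  B2 = {p2, p3, q2, q3}
  B3 = {p4, p5, p6, q4, q5, q6}
  B4 = {p7, p8, p9, q7, q8, q9}
  B5 = {p10, p11, q10, q11}
  B6 = {p12, q12}
p0 ∈ B0, q0 ∈ B0 → same block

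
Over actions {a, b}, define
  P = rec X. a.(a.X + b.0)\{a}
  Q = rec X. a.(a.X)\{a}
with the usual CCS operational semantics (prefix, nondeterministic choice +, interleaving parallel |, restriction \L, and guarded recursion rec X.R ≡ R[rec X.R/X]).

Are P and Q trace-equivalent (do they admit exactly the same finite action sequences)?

P's transition system — 3 states:
  s0 = rec X. a.(a.X + b.0)\{a} ⊢ --a--▸ s1
  s1 = (a.(rec X. a.(a.X + b.0)\{a}) + b.0)\{a} ⊢ --b--▸ s2
  s2 = 0\{a} ⊢ (no moves)
Q's transition system — 2 states:
  t0 = rec X. a.(a.X)\{a} ⊢ --a--▸ t1
  t1 = (a.(rec X. a.(a.X)\{a}))\{a} ⊢ (no moves)
Executing ab from P (initial set {s0}):
  after a @ step 1: {s1}
  after b @ step 2: {s2}
  — P admits the full trace.
Executing ab from Q (initial set {t0}):
  after a @ step 1: {t1}
  after b @ step 2: ∅  — Q cannot continue

trace-distinct — witness ⟨ab⟩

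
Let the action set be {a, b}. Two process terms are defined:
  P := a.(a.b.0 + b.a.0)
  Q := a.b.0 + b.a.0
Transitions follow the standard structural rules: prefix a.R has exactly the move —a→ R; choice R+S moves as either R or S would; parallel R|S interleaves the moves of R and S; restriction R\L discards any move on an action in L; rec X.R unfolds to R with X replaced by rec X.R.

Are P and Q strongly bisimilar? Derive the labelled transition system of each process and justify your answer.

P ≁ Q

Reachable graph of P (5 states):
  m0 = a.(a.b.0 + b.a.0) ⊢ --a--▸ m1
  m1 = a.b.0 + b.a.0 ⊢ --a--▸ m2, --b--▸ m3
  m2 = b.0 ⊢ --b--▸ m4
  m3 = a.0 ⊢ --a--▸ m4
  m4 = 0 ⊢ ·
Reachable graph of Q (4 states):
  n0 = a.b.0 + b.a.0 ⊢ --a--▸ n1, --b--▸ n2
  n1 = b.0 ⊢ --b--▸ n3
  n2 = a.0 ⊢ --a--▸ n3
  n3 = 0 ⊢ ·
Coarsest stable partition (strong bisimilarity classes):
  B0 = {m0}
  B1 = {m1, n0}
  B2 = {m2, n1}
  B3 = {m4, n3}
  B4 = {m3, n2}
m0 ∈ B0, n0 ∈ B1 → different blocks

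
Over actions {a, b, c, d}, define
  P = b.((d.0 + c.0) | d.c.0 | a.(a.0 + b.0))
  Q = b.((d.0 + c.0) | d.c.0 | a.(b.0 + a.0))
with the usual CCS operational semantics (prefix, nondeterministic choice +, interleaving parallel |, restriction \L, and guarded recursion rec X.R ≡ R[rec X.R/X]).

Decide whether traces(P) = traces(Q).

traces(P) = traces(Q)

LTS(P): 19 reachable states
  p0 = b.((d.0 + c.0) | d.c.0 | a.(a.0 + b.0)) has moves ··b··> p1
  p1 = (d.0 + c.0) | d.c.0 | a.(a.0 + b.0) has moves ··a··> p2, ··c··> p3, ··d··> p3, ··d··> p4
  p2 = (d.0 + c.0) | d.c.0 | (a.0 + b.0) has moves ··a··> p5, ··b··> p5, ··c··> p6, ··d··> p6, ··d··> p7
  p3 = 0 | d.c.0 | a.(a.0 + b.0) has moves ··a··> p6, ··d··> p8
  p4 = (d.0 + c.0) | c.0 | a.(a.0 + b.0) has moves ··a··> p7, ··c··> p8, ··c··> p9, ··d··> p8
  p5 = (d.0 + c.0) | d.c.0 | 0 has moves ··c··> p10, ··d··> p10, ··d··> p11
  p6 = 0 | d.c.0 | (a.0 + b.0) has moves ··a··> p10, ··b··> p10, ··d··> p12
  p7 = (d.0 + c.0) | c.0 | (a.0 + b.0) has moves ··a··> p11, ··b··> p11, ··c··> p12, ··c··> p13, ··d··> p12
  p8 = 0 | c.0 | a.(a.0 + b.0) has moves ··a··> p12, ··c··> p14
  p9 = (d.0 + c.0) | 0 | a.(a.0 + b.0) has moves ··a··> p13, ··c··> p14, ··d··> p14
  p10 = 0 | d.c.0 | 0 has moves ··d··> p15
  p11 = (d.0 + c.0) | c.0 | 0 has moves ··c··> p15, ··c··> p16, ··d··> p15
  p12 = 0 | c.0 | (a.0 + b.0) has moves ··a··> p15, ··b··> p15, ··c··> p17
  p13 = (d.0 + c.0) | 0 | (a.0 + b.0) has moves ··a··> p16, ··b··> p16, ··c··> p17, ··d··> p17
  p14 = 0 | 0 | a.(a.0 + b.0) has moves ··a··> p17
  p15 = 0 | c.0 | 0 has moves ··c··> p18
  p16 = (d.0 + c.0) | 0 | 0 has moves ··c··> p18, ··d··> p18
  p17 = 0 | 0 | (a.0 + b.0) has moves ··a··> p18, ··b··> p18
  p18 = 0 | 0 | 0 has moves deadlocked
LTS(Q): 19 reachable states
  q0 = b.((d.0 + c.0) | d.c.0 | a.(b.0 + a.0)) has moves ··b··> q1
  q1 = (d.0 + c.0) | d.c.0 | a.(b.0 + a.0) has moves ··a··> q2, ··c··> q3, ··d··> q3, ··d··> q4
  q2 = (d.0 + c.0) | d.c.0 | (b.0 + a.0) has moves ··a··> q5, ··b··> q5, ··c··> q6, ··d··> q6, ··d··> q7
  q3 = 0 | d.c.0 | a.(b.0 + a.0) has moves ··a··> q6, ··d··> q8
  q4 = (d.0 + c.0) | c.0 | a.(b.0 + a.0) has moves ··a··> q7, ··c··> q8, ··c··> q9, ··d··> q8
  q5 = (d.0 + c.0) | d.c.0 | 0 has moves ··c··> q10, ··d··> q10, ··d··> q11
  q6 = 0 | d.c.0 | (b.0 + a.0) has moves ··a··> q10, ··b··> q10, ··d··> q12
  q7 = (d.0 + c.0) | c.0 | (b.0 + a.0) has moves ··a··> q11, ··b··> q11, ··c··> q12, ··c··> q13, ··d··> q12
  q8 = 0 | c.0 | a.(b.0 + a.0) has moves ··a··> q12, ··c··> q14
  q9 = (d.0 + c.0) | 0 | a.(b.0 + a.0) has moves ··a··> q13, ··c··> q14, ··d··> q14
  q10 = 0 | d.c.0 | 0 has moves ··d··> q15
  q11 = (d.0 + c.0) | c.0 | 0 has moves ··c··> q15, ··c··> q16, ··d··> q15
  q12 = 0 | c.0 | (b.0 + a.0) has moves ··a··> q15, ··b··> q15, ··c··> q17
  q13 = (d.0 + c.0) | 0 | (b.0 + a.0) has moves ··a··> q16, ··b··> q16, ··c··> q17, ··d··> q17
  q14 = 0 | 0 | a.(b.0 + a.0) has moves ··a··> q17
  q15 = 0 | c.0 | 0 has moves ··c··> q18
  q16 = (d.0 + c.0) | 0 | 0 has moves ··c··> q18, ··d··> q18
  q17 = 0 | 0 | (b.0 + a.0) has moves ··a··> q18, ··b··> q18
  q18 = 0 | 0 | 0 has moves deadlocked
Partition-refinement fixed point:
  B0 = {p0, q0}
  B1 = {p1, q1}
  B2 = {p3, q3}
  B3 = {p6, q6}
  B4 = {p12, q12}
  B5 = {p15, q15}
  B6 = {p18, q18}
  B7 = {p17, q17}
  B8 = {p10, q10}
  B9 = {p8, q8}
  B10 = {p14, q14}
  B11 = {p4, q4}
  B12 = {p7, q7}
  B13 = {p11, q11}
  B14 = {p16, q16}
  B15 = {p13, q13}
  B16 = {p9, q9}
  B17 = {p2, q2}
  B18 = {p5, q5}
p0 ∈ B0, q0 ∈ B0 → same block
Bisimilar ⇒ trace-equivalent.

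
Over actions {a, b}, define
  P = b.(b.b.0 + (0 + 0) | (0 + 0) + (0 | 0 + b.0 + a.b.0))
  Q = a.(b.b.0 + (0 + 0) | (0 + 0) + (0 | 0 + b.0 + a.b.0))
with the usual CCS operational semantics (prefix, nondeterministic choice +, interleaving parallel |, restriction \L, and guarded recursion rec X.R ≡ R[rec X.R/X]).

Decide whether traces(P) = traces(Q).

LTS(P): 4 reachable states
  s0 = b.(b.b.0 + (0 + 0) | (0 + 0) + (0 | 0 + b.0 + a.b.0)) | -b-> s1
  s1 = b.b.0 + (0 + 0) | (0 + 0) + (0 | 0 + b.0 + a.b.0) | -a-> s2, -b-> s2, -b-> s3
  s2 = b.0 | -b-> s3
  s3 = 0 | stopped
LTS(Q): 4 reachable states
  t0 = a.(b.b.0 + (0 + 0) | (0 + 0) + (0 | 0 + b.0 + a.b.0)) | -a-> t1
  t1 = b.b.0 + (0 + 0) | (0 + 0) + (0 | 0 + b.0 + a.b.0) | -a-> t2, -b-> t2, -b-> t3
  t2 = b.0 | -b-> t3
  t3 = 0 | stopped
Executing b from P (initial set {s0}):
  step 1 (b): {s1}
  ✓ P
Executing b from Q (initial set {t0}):
  step 1 (b): ∅  — Q cannot continue

NO — witness ⟨b⟩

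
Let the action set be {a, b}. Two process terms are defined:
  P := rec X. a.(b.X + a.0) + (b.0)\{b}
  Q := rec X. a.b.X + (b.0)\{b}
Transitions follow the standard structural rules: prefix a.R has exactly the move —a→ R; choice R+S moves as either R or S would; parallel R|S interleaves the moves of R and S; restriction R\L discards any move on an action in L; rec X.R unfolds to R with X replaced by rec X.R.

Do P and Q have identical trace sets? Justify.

trace-distinct — witness ⟨aa⟩

LTS(P): 3 reachable states
  u0 = rec X. a.(b.X + a.0) + (b.0)\{b} :: =a=> u1
  u1 = b.(rec X. a.(b.X + a.0) + (b.0)\{b}) + a.0 :: =a=> u2, =b=> u0
  u2 = 0 :: ∅
LTS(Q): 2 reachable states
  v0 = rec X. a.b.X + (b.0)\{b} :: =a=> v1
  v1 = b.(rec X. a.b.X + (b.0)\{b}) :: =b=> v0
Run σ = ⟨aa⟩ on P: start {u0}
  after a @ step 1: {u1}
  after a @ step 2: {u2}
  — P admits the full trace.
Run σ = ⟨aa⟩ on Q: start {v0}
  after a @ step 1: {v1}
  after a @ step 2: no successor for Q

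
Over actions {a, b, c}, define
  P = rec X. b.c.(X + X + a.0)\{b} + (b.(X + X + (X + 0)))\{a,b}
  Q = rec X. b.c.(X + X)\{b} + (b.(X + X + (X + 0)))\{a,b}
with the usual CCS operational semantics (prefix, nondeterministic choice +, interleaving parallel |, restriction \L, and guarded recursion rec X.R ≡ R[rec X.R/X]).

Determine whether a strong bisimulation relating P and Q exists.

not bisimilar

Reachable graph of P (4 states):
  m0 = rec X. b.c.(X + X + a.0)\{b} + (b.(X + X + (X + 0)))\{a,b} :: --b--▸ m1
  m1 = c.((rec X. b.c.(X + X + a.0)\{b} + (b.(X + X + (X + 0)))\{a,b}) + (rec X. b.c.(X + X + a.0)\{b} + (b.(X + X + (X + 0)))\{a,b}) + a.0)\{b} :: --c--▸ m2
  m2 = ((rec X. b.c.(X + X + a.0)\{b} + (b.(X + X + (X + 0)))\{a,b}) + (rec X. b.c.(X + X + a.0)\{b} + (b.(X + X + (X + 0)))\{a,b}) + a.0)\{b} :: --a--▸ m3
  m3 = 0\{b} :: (no moves)
Reachable graph of Q (3 states):
  n0 = rec X. b.c.(X + X)\{b} + (b.(X + X + (X + 0)))\{a,b} :: --b--▸ n1
  n1 = c.((rec X. b.c.(X + X)\{b} + (b.(X + X + (X + 0)))\{a,b}) + (rec X. b.c.(X + X)\{b} + (b.(X + X + (X + 0)))\{a,b}))\{b} :: --c--▸ n2
  n2 = ((rec X. b.c.(X + X)\{b} + (b.(X + X + (X + 0)))\{a,b}) + (rec X. b.c.(X + X)\{b} + (b.(X + X + (X + 0)))\{a,b}))\{b} :: (no moves)
Partition-refinement fixed point:
  B0 = {m0}
  B1 = {m1}
  B2 = {m2}
  B3 = {m3, n2}
  B4 = {n0}
  B5 = {n1}
m0 ∈ B0, n0 ∈ B4 → different blocks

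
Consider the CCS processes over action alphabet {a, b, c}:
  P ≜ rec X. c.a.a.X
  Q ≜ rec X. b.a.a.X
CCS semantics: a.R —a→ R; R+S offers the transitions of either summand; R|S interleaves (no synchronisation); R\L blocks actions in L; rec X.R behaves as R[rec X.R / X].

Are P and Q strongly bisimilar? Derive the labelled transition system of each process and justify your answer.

not bisimilar

P's transition system — 3 states:
  s0 = rec X. c.a.a.X has moves —c→ s1
  s1 = a.a.(rec X. c.a.a.X) has moves —a→ s2
  s2 = a.(rec X. c.a.a.X) has moves —a→ s0
Q's transition system — 3 states:
  t0 = rec X. b.a.a.X has moves —b→ t1
  t1 = a.a.(rec X. b.a.a.X) has moves —a→ t2
  t2 = a.(rec X. b.a.a.X) has moves —a→ t0
Bisimilarity quotient blocks:
  B0 = {s0}
  B1 = {s1}
  B2 = {s2}
  B3 = {t0}
  B4 = {t1}
  B5 = {t2}
s0 ∈ B0, t0 ∈ B3 → different blocks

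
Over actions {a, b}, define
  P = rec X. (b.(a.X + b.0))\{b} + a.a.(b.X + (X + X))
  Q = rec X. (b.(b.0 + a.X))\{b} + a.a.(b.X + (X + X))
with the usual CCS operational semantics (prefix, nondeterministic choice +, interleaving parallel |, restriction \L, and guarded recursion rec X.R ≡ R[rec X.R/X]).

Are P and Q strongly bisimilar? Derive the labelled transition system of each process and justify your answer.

LTS(P): 3 reachable states
  u0 = rec X. (b.(a.X + b.0))\{b} + a.a.(b.X + (X + X)) | ··a··> u1
  u1 = a.(b.(rec X. (b.(a.X + b.0))\{b} + a.a.(b.X + (X + X))) + ((rec X. (b.(a.X + b.0))\{b} + a.a.(b.X + (X + X))) + (rec X. (b.(a.X + b.0))\{b} + a.a.(b.X + (X + X))))) | ··a··> u2
  u2 = b.(rec X. (b.(a.X + b.0))\{b} + a.a.(b.X + (X + X))) + ((rec X. (b.(a.X + b.0))\{b} + a.a.(b.X + (X + X))) + (rec X. (b.(a.X + b.0))\{b} + a.a.(b.X + (X + X)))) | ··a··> u1, ··b··> u0
LTS(Q): 3 reachable states
  v0 = rec X. (b.(b.0 + a.X))\{b} + a.a.(b.X + (X + X)) | ··a··> v1
  v1 = a.(b.(rec X. (b.(b.0 + a.X))\{b} + a.a.(b.X + (X + X))) + ((rec X. (b.(b.0 + a.X))\{b} + a.a.(b.X + (X + X))) + (rec X. (b.(b.0 + a.X))\{b} + a.a.(b.X + (X + X))))) | ··a··> v2
  v2 = b.(rec X. (b.(b.0 + a.X))\{b} + a.a.(b.X + (X + X))) + ((rec X. (b.(b.0 + a.X))\{b} + a.a.(b.X + (X + X))) + (rec X. (b.(b.0 + a.X))\{b} + a.a.(b.X + (X + X)))) | ··a··> v1, ··b··> v0
Coarsest stable partition (strong bisimilarity classes):
  B0 = {u0, v0}
  B1 = {u1, v1}
  B2 = {u2, v2}
u0 ∈ B0, v0 ∈ B0 → same block

P ~ Q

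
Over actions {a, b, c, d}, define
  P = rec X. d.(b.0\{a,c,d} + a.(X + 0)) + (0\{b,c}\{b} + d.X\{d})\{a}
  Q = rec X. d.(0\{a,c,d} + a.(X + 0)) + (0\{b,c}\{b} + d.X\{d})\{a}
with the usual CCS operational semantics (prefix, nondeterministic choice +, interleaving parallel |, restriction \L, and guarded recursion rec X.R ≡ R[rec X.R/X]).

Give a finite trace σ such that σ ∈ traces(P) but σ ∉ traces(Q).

db

Reachable graph of P (5 states):
  u0 = rec X. d.(b.0\{a,c,d} + a.(X + 0)) + (0\{b,c}\{b} + d.X\{d})\{a} ⊢ —d→ u1, —d→ u2
  u1 = (rec X. d.(b.0\{a,c,d} + a.(X + 0)) + (0\{b,c}\{b} + d.X\{d})\{a})\{d}\{a} ⊢ ·
  u2 = b.0\{a,c,d} + a.((rec X. d.(b.0\{a,c,d} + a.(X + 0)) + (0\{b,c}\{b} + d.X\{d})\{a}) + 0) ⊢ —a→ u3, —b→ u4
  u3 = (rec X. d.(b.0\{a,c,d} + a.(X + 0)) + (0\{b,c}\{b} + d.X\{d})\{a}) + 0 ⊢ —d→ u1, —d→ u2
  u4 = 0\{a,c,d} ⊢ ·
Reachable graph of Q (4 states):
  v0 = rec X. d.(0\{a,c,d} + a.(X + 0)) + (0\{b,c}\{b} + d.X\{d})\{a} ⊢ —d→ v1, —d→ v2
  v1 = (rec X. d.(0\{a,c,d} + a.(X + 0)) + (0\{b,c}\{b} + d.X\{d})\{a})\{d}\{a} ⊢ ·
  v2 = 0\{a,c,d} + a.((rec X. d.(0\{a,c,d} + a.(X + 0)) + (0\{b,c}\{b} + d.X\{d})\{a}) + 0) ⊢ —a→ v3
  v3 = (rec X. d.(0\{a,c,d} + a.(X + 0)) + (0\{b,c}\{b} + d.X\{d})\{a}) + 0 ⊢ —d→ v1, —d→ v2
Executing db from P (initial set {u0}):
  [1] d ⇒ {u1, u2}
  [2] b ⇒ {u4}
  ✓ P
Executing db from Q (initial set {v0}):
  [1] d ⇒ {v1, v2}
  [2] b ⇒ ∅ (Q stuck)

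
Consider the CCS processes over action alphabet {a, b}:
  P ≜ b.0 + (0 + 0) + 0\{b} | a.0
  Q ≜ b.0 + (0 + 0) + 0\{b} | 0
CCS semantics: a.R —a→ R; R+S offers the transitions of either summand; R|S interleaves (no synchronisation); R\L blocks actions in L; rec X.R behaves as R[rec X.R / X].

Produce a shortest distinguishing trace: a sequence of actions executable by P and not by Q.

a

LTS(P): 3 reachable states
  p0 = b.0 + (0 + 0) + 0\{b} | a.0 → -a-> p1, -b-> p2
  p1 = 0\{b} | 0 → stopped
  p2 = 0 → stopped
LTS(Q): 2 reachable states
  q0 = b.0 + (0 + 0) + 0\{b} | 0 → -b-> q1
  q1 = 0 → stopped
Trace ⟨a⟩ through P, begin at {p0}:
  step 1 (a): {p1}
  P completes σ.
Trace ⟨a⟩ through Q, begin at {q0}:
  step 1 (a): ∅ (Q stuck)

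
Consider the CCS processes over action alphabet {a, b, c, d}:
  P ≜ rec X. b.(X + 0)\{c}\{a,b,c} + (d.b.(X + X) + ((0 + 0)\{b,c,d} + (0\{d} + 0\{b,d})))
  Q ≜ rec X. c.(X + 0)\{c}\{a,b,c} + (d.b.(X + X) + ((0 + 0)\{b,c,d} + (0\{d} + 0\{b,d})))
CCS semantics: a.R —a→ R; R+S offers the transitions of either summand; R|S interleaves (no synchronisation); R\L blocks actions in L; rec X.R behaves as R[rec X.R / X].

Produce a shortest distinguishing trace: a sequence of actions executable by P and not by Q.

P's transition system — 5 states:
  m0 = rec X. b.(X + 0)\{c}\{a,b,c} + (d.b.(X + X) + ((0 + 0)\{b,c,d} + (0\{d} + 0\{b,d}))) → --b--▸ m1, --d--▸ m2
  m1 = ((rec X. b.(X + 0)\{c}\{a,b,c} + (d.b.(X + X) + ((0 + 0)\{b,c,d} + (0\{d} + 0\{b,d})))) + 0)\{c}\{a,b,c} → --d--▸ m3
  m2 = b.((rec X. b.(X + 0)\{c}\{a,b,c} + (d.b.(X + X) + ((0 + 0)\{b,c,d} + (0\{d} + 0\{b,d})))) + (rec X. b.(X + 0)\{c}\{a,b,c} + (d.b.(X + X) + ((0 + 0)\{b,c,d} + (0\{d} + 0\{b,d}))))) → --b--▸ m4
  m3 = (b.((rec X. b.(X + 0)\{c}\{a,b,c} + (d.b.(X + X) + ((0 + 0)\{b,c,d} + (0\{d} + 0\{b,d})))) + (rec X. b.(X + 0)\{c}\{a,b,c} + (d.b.(X + X) + ((0 + 0)\{b,c,d} + (0\{d} + 0\{b,d}))))))\{c}\{a,b,c} → deadlocked
  m4 = (rec X. b.(X + 0)\{c}\{a,b,c} + (d.b.(X + X) + ((0 + 0)\{b,c,d} + (0\{d} + 0\{b,d})))) + (rec X. b.(X + 0)\{c}\{a,b,c} + (d.b.(X + X) + ((0 + 0)\{b,c,d} + (0\{d} + 0\{b,d})))) → --b--▸ m1, --d--▸ m2
Q's transition system — 5 states:
  n0 = rec X. c.(X + 0)\{c}\{a,b,c} + (d.b.(X + X) + ((0 + 0)\{b,c,d} + (0\{d} + 0\{b,d}))) → --c--▸ n1, --d--▸ n2
  n1 = ((rec X. c.(X + 0)\{c}\{a,b,c} + (d.b.(X + X) + ((0 + 0)\{b,c,d} + (0\{d} + 0\{b,d})))) + 0)\{c}\{a,b,c} → --d--▸ n3
  n2 = b.((rec X. c.(X + 0)\{c}\{a,b,c} + (d.b.(X + X) + ((0 + 0)\{b,c,d} + (0\{d} + 0\{b,d})))) + (rec X. c.(X + 0)\{c}\{a,b,c} + (d.b.(X + X) + ((0 + 0)\{b,c,d} + (0\{d} + 0\{b,d}))))) → --b--▸ n4
  n3 = (b.((rec X. c.(X + 0)\{c}\{a,b,c} + (d.b.(X + X) + ((0 + 0)\{b,c,d} + (0\{d} + 0\{b,d})))) + (rec X. c.(X + 0)\{c}\{a,b,c} + (d.b.(X + X) + ((0 + 0)\{b,c,d} + (0\{d} + 0\{b,d}))))))\{c}\{a,b,c} → deadlocked
  n4 = (rec X. c.(X + 0)\{c}\{a,b,c} + (d.b.(X + X) + ((0 + 0)\{b,c,d} + (0\{d} + 0\{b,d})))) + (rec X. c.(X + 0)\{c}\{a,b,c} + (d.b.(X + X) + ((0 + 0)\{b,c,d} + (0\{d} + 0\{b,d})))) → --c--▸ n1, --d--▸ n2
Executing b from P (initial set {m0}):
  [1] b ⇒ {m1}
  P completes σ.
Executing b from Q (initial set {n0}):
  [1] b ⇒ ∅ (Q stuck)

b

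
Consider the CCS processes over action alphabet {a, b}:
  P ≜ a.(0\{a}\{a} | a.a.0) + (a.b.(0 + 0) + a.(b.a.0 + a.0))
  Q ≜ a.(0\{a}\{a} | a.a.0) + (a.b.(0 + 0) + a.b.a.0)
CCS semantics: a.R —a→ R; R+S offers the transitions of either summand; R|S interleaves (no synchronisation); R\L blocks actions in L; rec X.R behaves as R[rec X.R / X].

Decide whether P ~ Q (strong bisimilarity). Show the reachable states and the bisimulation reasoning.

LTS(P): 9 reachable states
  m0 = a.(0\{a}\{a} | a.a.0) + (a.b.(0 + 0) + a.(b.a.0 + a.0)) | =a=> m1, =a=> m2, =a=> m3
  m1 = 0\{a}\{a} | a.a.0 | =a=> m4
  m2 = b.(0 + 0) | =b=> m5
  m3 = b.a.0 + a.0 | =a=> m6, =b=> m7
  m4 = 0\{a}\{a} | a.0 | =a=> m8
  m5 = 0 + 0 | stopped
  m6 = 0 | stopped
  m7 = a.0 | =a=> m6
  m8 = 0\{a}\{a} | 0 | stopped
LTS(Q): 9 reachable states
  n0 = a.(0\{a}\{a} | a.a.0) + (a.b.(0 + 0) + a.b.a.0) | =a=> n1, =a=> n2, =a=> n3
  n1 = 0\{a}\{a} | a.a.0 | =a=> n4
  n2 = b.(0 + 0) | =b=> n5
  n3 = b.a.0 | =b=> n6
  n4 = 0\{a}\{a} | a.0 | =a=> n7
  n5 = 0 + 0 | stopped
  n6 = a.0 | =a=> n8
  n7 = 0\{a}\{a} | 0 | stopped
  n8 = 0 | stopped
Bisimilarity quotient blocks:
  B0 = {m0}
  B1 = {m1, n1}
  B2 = {m4, m7, n4, n6}
  B3 = {m5, m6, m8, n5, n7, n8}
  B4 = {m3}
  B5 = {m2, n2}
  B6 = {n0}
  B7 = {n3}
m0 ∈ B0, n0 ∈ B6 → different blocks

P ≁ Q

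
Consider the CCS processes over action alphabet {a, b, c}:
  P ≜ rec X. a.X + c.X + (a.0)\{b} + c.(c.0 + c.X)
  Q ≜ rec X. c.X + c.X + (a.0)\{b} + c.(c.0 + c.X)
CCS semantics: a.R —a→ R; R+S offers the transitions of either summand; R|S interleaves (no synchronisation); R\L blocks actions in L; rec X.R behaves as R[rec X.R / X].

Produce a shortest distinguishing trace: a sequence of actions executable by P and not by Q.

LTS(P): 4 reachable states
  s0 = rec X. a.X + c.X + (a.0)\{b} + c.(c.0 + c.X) → --a--▸ s0, --a--▸ s1, --c--▸ s0, --c--▸ s2
  s1 = 0\{b} → ·
  s2 = c.0 + c.(rec X. a.X + c.X + (a.0)\{b} + c.(c.0 + c.X)) → --c--▸ s0, --c--▸ s3
  s3 = 0 → ·
LTS(Q): 4 reachable states
  t0 = rec X. c.X + c.X + (a.0)\{b} + c.(c.0 + c.X) → --a--▸ t1, --c--▸ t0, --c--▸ t2
  t1 = 0\{b} → ·
  t2 = c.0 + c.(rec X. c.X + c.X + (a.0)\{b} + c.(c.0 + c.X)) → --c--▸ t0, --c--▸ t3
  t3 = 0 → ·
Executing aa from P (initial set {s0}):
  after a @ step 1: {s0, s1}
  after a @ step 2: {s0, s1}
  ✓ P
Executing aa from Q (initial set {t0}):
  after a @ step 1: {t1}
  after a @ step 2: ∅ (Q stuck)

aa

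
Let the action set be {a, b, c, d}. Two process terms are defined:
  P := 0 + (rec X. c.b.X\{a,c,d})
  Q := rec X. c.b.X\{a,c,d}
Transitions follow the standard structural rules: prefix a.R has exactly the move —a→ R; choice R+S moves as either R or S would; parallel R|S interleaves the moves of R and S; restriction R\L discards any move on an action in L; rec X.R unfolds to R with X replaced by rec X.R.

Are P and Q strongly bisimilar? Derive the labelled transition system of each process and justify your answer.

YES

LTS(P): 3 reachable states
  s0 = 0 + (rec X. c.b.X\{a,c,d}) has moves —c→ s1
  s1 = b.(rec X. c.b.X\{a,c,d})\{a,c,d} has moves —b→ s2
  s2 = (rec X. c.b.X\{a,c,d})\{a,c,d} has moves deadlocked
LTS(Q): 3 reachable states
  t0 = rec X. c.b.X\{a,c,d} has moves —c→ t1
  t1 = b.(rec X. c.b.X\{a,c,d})\{a,c,d} has moves —b→ t2
  t2 = (rec X. c.b.X\{a,c,d})\{a,c,d} has moves deadlocked
Partition-refinement fixed point:
  B0 = {s0, t0}
  B1 = {s1, t1}
  B2 = {s2, t2}
s0 ∈ B0, t0 ∈ B0 → same block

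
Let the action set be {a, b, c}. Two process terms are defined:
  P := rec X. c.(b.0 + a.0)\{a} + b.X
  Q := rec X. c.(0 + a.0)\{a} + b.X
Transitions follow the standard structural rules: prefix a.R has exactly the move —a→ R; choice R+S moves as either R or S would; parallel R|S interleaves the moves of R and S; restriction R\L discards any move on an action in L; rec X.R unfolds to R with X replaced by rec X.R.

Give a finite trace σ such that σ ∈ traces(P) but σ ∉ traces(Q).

P's transition system — 3 states:
  p0 = rec X. c.(b.0 + a.0)\{a} + b.X :: =b=> p0, =c=> p1
  p1 = (b.0 + a.0)\{a} :: =b=> p2
  p2 = 0\{a} :: deadlocked
Q's transition system — 2 states:
  q0 = rec X. c.(0 + a.0)\{a} + b.X :: =b=> q0, =c=> q1
  q1 = (0 + a.0)\{a} :: deadlocked
Trace ⟨cb⟩ through P, begin at {p0}:
  [1] c ⇒ {p1}
  [2] b ⇒ {p2}
  — P admits the full trace.
Trace ⟨cb⟩ through Q, begin at {q0}:
  [1] c ⇒ {q1}
  [2] b ⇒ no successor for Q

cb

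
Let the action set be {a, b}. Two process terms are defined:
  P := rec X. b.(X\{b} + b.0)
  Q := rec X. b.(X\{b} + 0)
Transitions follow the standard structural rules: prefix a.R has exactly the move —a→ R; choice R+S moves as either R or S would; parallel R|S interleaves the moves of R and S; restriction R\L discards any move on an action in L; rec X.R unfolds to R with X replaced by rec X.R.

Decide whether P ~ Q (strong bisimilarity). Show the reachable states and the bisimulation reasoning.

NO

LTS(P): 3 reachable states
  m0 = rec X. b.(X\{b} + b.0) → --b--▸ m1
  m1 = (rec X. b.(X\{b} + b.0))\{b} + b.0 → --b--▸ m2
  m2 = 0 → ·
LTS(Q): 2 reachable states
  n0 = rec X. b.(X\{b} + 0) → --b--▸ n1
  n1 = (rec X. b.(X\{b} + 0))\{b} + 0 → ·
Partition-refinement fixed point:
  B0 = {m0}
  B1 = {m1, n0}
  B2 = {m2, n1}
m0 ∈ B0, n0 ∈ B1 → different blocks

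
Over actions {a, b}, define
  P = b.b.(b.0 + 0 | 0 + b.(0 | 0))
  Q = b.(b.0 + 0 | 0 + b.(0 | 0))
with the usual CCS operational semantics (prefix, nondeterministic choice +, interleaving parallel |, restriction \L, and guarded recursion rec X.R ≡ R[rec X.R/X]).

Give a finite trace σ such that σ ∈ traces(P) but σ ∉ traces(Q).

bbb

LTS(P): 5 reachable states
  p0 = b.b.(b.0 + 0 | 0 + b.(0 | 0)) :: —b→ p1
  p1 = b.(b.0 + 0 | 0 + b.(0 | 0)) :: —b→ p2
  p2 = b.0 + 0 | 0 + b.(0 | 0) :: —b→ p3, —b→ p4
  p3 = 0 :: (no moves)
  p4 = 0 | 0 :: (no moves)
LTS(Q): 4 reachable states
  q0 = b.(b.0 + 0 | 0 + b.(0 | 0)) :: —b→ q1
  q1 = b.0 + 0 | 0 + b.(0 | 0) :: —b→ q2, —b→ q3
  q2 = 0 :: (no moves)
  q3 = 0 | 0 :: (no moves)
Trace ⟨bbb⟩ through P, begin at {p0}:
  step 1 (b): {p1}
  step 2 (b): {p2}
  step 3 (b): {p3, p4}
  P completes σ.
Trace ⟨bbb⟩ through Q, begin at {q0}:
  step 1 (b): {q1}
  step 2 (b): {q2, q3}
  step 3 (b): ∅  — Q cannot continue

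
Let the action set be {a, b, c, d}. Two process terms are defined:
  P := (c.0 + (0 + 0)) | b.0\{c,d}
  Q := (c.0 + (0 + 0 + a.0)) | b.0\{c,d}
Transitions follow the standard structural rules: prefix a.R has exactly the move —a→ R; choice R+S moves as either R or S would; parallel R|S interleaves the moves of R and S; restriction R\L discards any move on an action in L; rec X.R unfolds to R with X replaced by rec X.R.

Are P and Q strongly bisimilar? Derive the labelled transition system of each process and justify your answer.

Reachable graph of P (4 states):
  u0 = (c.0 + (0 + 0)) | b.0\{c,d} → -b-> u1, -c-> u2
  u1 = (c.0 + (0 + 0)) | 0\{c,d} → -c-> u3
  u2 = 0 | b.0\{c,d} → -b-> u3
  u3 = 0 | 0\{c,d} → (no moves)
Reachable graph of Q (4 states):
  v0 = (c.0 + (0 + 0 + a.0)) | b.0\{c,d} → -a-> v1, -b-> v2, -c-> v1
  v1 = 0 | b.0\{c,d} → -b-> v3
  v2 = (c.0 + (0 + 0 + a.0)) | 0\{c,d} → -a-> v3, -c-> v3
  v3 = 0 | 0\{c,d} → (no moves)
Bisimilarity quotient blocks:
  B0 = {u0}
  B1 = {u2, v1}
  B2 = {u3, v3}
  B3 = {u1}
  B4 = {v0}
  B5 = {v2}
u0 ∈ B0, v0 ∈ B4 → different blocks

P ≁ Q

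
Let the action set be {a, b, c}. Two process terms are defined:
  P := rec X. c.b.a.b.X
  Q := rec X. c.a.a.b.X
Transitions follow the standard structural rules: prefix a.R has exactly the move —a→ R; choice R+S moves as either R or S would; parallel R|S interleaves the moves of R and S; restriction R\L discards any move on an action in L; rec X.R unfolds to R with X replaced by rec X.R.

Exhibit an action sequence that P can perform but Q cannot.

cb

P's transition system — 4 states:
  p0 = rec X. c.b.a.b.X :: —c→ p1
  p1 = b.a.b.(rec X. c.b.a.b.X) :: —b→ p2
  p2 = a.b.(rec X. c.b.a.b.X) :: —a→ p3
  p3 = b.(rec X. c.b.a.b.X) :: —b→ p0
Q's transition system — 4 states:
  q0 = rec X. c.a.a.b.X :: —c→ q1
  q1 = a.a.b.(rec X. c.a.a.b.X) :: —a→ q2
  q2 = a.b.(rec X. c.a.a.b.X) :: —a→ q3
  q3 = b.(rec X. c.a.a.b.X) :: —b→ q0
Run σ = ⟨cb⟩ on P: start {p0}
  step 1 (c): {p1}
  step 2 (b): {p2}
  — P admits the full trace.
Run σ = ⟨cb⟩ on Q: start {q0}
  step 1 (c): {q1}
  step 2 (b): ∅ (Q stuck)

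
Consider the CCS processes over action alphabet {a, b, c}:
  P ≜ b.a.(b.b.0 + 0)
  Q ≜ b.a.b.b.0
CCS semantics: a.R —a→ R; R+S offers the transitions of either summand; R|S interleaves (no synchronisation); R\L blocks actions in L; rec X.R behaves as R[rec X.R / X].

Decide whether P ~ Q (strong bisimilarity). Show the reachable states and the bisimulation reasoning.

P ~ Q

P's transition system — 5 states:
  p0 = b.a.(b.b.0 + 0) has moves ··b··> p1
  p1 = a.(b.b.0 + 0) has moves ··a··> p2
  p2 = b.b.0 + 0 has moves ··b··> p3
  p3 = b.0 has moves ··b··> p4
  p4 = 0 has moves ∅
Q's transition system — 5 states:
  q0 = b.a.b.b.0 has moves ··b··> q1
  q1 = a.b.b.0 has moves ··a··> q2
  q2 = b.b.0 has moves ··b··> q3
  q3 = b.0 has moves ··b··> q4
  q4 = 0 has moves ∅
Bisimilarity quotient blocks:
  B0 = {p0, q0}
  B1 = {p1, q1}
  B2 = {p2, q2}
  B3 = {p3, q3}
  B4 = {p4, q4}
p0 ∈ B0, q0 ∈ B0 → same block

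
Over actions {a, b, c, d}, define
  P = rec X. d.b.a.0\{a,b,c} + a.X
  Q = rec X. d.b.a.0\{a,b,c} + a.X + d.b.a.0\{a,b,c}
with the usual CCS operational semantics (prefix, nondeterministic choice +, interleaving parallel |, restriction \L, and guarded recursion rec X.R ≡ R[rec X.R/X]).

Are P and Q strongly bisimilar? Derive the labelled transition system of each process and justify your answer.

bisimilar

Reachable graph of P (4 states):
  p0 = rec X. d.b.a.0\{a,b,c} + a.X → —a→ p0, —d→ p1
  p1 = b.a.0\{a,b,c} → —b→ p2
  p2 = a.0\{a,b,c} → —a→ p3
  p3 = 0\{a,b,c} → deadlocked
Reachable graph of Q (4 states):
  q0 = rec X. d.b.a.0\{a,b,c} + a.X + d.b.a.0\{a,b,c} → —a→ q0, —d→ q1
  q1 = b.a.0\{a,b,c} → —b→ q2
  q2 = a.0\{a,b,c} → —a→ q3
  q3 = 0\{a,b,c} → deadlocked
Coarsest stable partition (strong bisimilarity classes):
  B0 = {p0, q0}
  B1 = {p1, q1}
  B2 = {p2, q2}
  B3 = {p3, q3}
p0 ∈ B0, q0 ∈ B0 → same block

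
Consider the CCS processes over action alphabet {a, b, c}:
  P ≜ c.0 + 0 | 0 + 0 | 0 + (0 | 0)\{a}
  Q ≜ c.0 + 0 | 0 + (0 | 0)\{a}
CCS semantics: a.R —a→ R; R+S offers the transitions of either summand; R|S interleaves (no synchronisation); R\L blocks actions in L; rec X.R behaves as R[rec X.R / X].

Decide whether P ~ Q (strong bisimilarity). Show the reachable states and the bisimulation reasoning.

bisimilar

LTS(P): 2 reachable states
  u0 = c.0 + 0 | 0 + 0 | 0 + (0 | 0)\{a} has moves ··c··> u1
  u1 = 0 has moves stopped
LTS(Q): 2 reachable states
  v0 = c.0 + 0 | 0 + (0 | 0)\{a} has moves ··c··> v1
  v1 = 0 has moves stopped
Coarsest stable partition (strong bisimilarity classes):
  B0 = {u0, v0}
  B1 = {u1, v1}
u0 ∈ B0, v0 ∈ B0 → same block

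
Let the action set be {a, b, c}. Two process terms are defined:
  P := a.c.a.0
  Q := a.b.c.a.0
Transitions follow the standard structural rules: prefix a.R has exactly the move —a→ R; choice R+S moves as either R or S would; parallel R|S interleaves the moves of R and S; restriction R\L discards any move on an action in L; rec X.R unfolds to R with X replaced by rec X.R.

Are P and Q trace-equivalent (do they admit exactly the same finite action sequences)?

traces(P) ≠ traces(Q) — witness ⟨ac⟩

LTS(P): 4 reachable states
  m0 = a.c.a.0 has moves =a=> m1
  m1 = c.a.0 has moves =c=> m2
  m2 = a.0 has moves =a=> m3
  m3 = 0 has moves deadlocked
LTS(Q): 5 reachable states
  n0 = a.b.c.a.0 has moves =a=> n1
  n1 = b.c.a.0 has moves =b=> n2
  n2 = c.a.0 has moves =c=> n3
  n3 = a.0 has moves =a=> n4
  n4 = 0 has moves deadlocked
Run σ = ⟨ac⟩ on P: start {m0}
  step 1 (a): {m1}
  step 2 (c): {m2}
  ✓ P
Run σ = ⟨ac⟩ on Q: start {n0}
  step 1 (a): {n1}
  step 2 (c): ∅  — Q cannot continue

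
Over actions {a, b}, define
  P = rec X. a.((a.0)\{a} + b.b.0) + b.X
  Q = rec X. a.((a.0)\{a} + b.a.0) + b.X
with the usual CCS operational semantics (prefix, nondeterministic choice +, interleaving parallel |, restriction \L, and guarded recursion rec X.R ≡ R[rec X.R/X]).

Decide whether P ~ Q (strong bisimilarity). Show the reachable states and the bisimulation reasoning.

not bisimilar

Reachable graph of P (4 states):
  p0 = rec X. a.((a.0)\{a} + b.b.0) + b.X | —a→ p1, —b→ p0
  p1 = (a.0)\{a} + b.b.0 | —b→ p2
  p2 = b.0 | —b→ p3
  p3 = 0 | stopped
Reachable graph of Q (4 states):
  q0 = rec X. a.((a.0)\{a} + b.a.0) + b.X | —a→ q1, —b→ q0
  q1 = (a.0)\{a} + b.a.0 | —b→ q2
  q2 = a.0 | —a→ q3
  q3 = 0 | stopped
Partition-refinement fixed point:
  B0 = {p0}
  B1 = {p1}
  B2 = {p2}
  B3 = {p3, q3}
  B4 = {q0}
  B5 = {q1}
  B6 = {q2}
p0 ∈ B0, q0 ∈ B4 → different blocks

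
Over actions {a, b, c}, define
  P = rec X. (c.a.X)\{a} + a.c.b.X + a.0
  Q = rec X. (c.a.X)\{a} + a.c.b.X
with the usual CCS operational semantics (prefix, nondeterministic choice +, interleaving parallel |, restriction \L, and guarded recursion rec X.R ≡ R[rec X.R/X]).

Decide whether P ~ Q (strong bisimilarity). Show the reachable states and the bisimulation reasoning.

P ≁ Q

LTS(P): 5 reachable states
  s0 = rec X. (c.a.X)\{a} + a.c.b.X + a.0 | ··a··> s1, ··a··> s2, ··c··> s3
  s1 = 0 | ·
  s2 = c.b.(rec X. (c.a.X)\{a} + a.c.b.X + a.0) | ··c··> s4
  s3 = (a.(rec X. (c.a.X)\{a} + a.c.b.X + a.0))\{a} | ·
  s4 = b.(rec X. (c.a.X)\{a} + a.c.b.X + a.0) | ··b··> s0
LTS(Q): 4 reachable states
  t0 = rec X. (c.a.X)\{a} + a.c.b.X | ··a··> t1, ··c··> t2
  t1 = c.b.(rec X. (c.a.X)\{a} + a.c.b.X) | ··c··> t3
  t2 = (a.(rec X. (c.a.X)\{a} + a.c.b.X))\{a} | ·
  t3 = b.(rec X. (c.a.X)\{a} + a.c.b.X) | ··b··> t0
Coarsest stable partition (strong bisimilarity classes):
  B0 = {s0}
  B1 = {s1, s3, t2}
  B2 = {s2}
  B3 = {s4}
  B4 = {t0}
  B5 = {t1}
  B6 = {t3}
s0 ∈ B0, t0 ∈ B4 → different blocks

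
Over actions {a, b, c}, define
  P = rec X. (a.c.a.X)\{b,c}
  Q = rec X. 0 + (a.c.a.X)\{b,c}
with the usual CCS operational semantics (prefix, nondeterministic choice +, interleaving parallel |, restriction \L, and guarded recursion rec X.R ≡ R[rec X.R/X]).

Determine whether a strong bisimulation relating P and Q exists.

YES

Reachable graph of P (2 states):
  m0 = rec X. (a.c.a.X)\{b,c} → =a=> m1
  m1 = (c.a.(rec X. (a.c.a.X)\{b,c}))\{b,c} → stopped
Reachable graph of Q (2 states):
  n0 = rec X. 0 + (a.c.a.X)\{b,c} → =a=> n1
  n1 = (c.a.(rec X. 0 + (a.c.a.X)\{b,c}))\{b,c} → stopped
Partition-refinement fixed point:
  B0 = {m0, n0}
  B1 = {m1, n1}
m0 ∈ B0, n0 ∈ B0 → same block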